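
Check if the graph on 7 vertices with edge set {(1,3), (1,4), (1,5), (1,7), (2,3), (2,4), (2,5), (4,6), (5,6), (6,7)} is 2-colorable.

Step 1: Attempt 2-coloring using BFS:
  Start at vertex 1, assign color 0
  Color vertex 3 with color 1 (neighbor of 1)
  Color vertex 4 with color 1 (neighbor of 1)
  Color vertex 5 with color 1 (neighbor of 1)
  Color vertex 7 with color 1 (neighbor of 1)
  Color vertex 2 with color 0 (neighbor of 3)
  Color vertex 6 with color 0 (neighbor of 4)

Step 2: 2-coloring succeeded. No conflicts found.
  Set A (color 0): {1, 2, 6}
  Set B (color 1): {3, 4, 5, 7}

The graph is bipartite with partition {1, 2, 6}, {3, 4, 5, 7}.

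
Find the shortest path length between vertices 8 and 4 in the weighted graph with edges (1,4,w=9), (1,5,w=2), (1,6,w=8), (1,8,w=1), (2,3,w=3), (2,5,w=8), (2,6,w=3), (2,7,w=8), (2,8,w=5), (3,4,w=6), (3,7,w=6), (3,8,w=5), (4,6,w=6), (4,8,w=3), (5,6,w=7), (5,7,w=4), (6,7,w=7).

Step 1: Build adjacency list with weights:
  1: 4(w=9), 5(w=2), 6(w=8), 8(w=1)
  2: 3(w=3), 5(w=8), 6(w=3), 7(w=8), 8(w=5)
  3: 2(w=3), 4(w=6), 7(w=6), 8(w=5)
  4: 1(w=9), 3(w=6), 6(w=6), 8(w=3)
  5: 1(w=2), 2(w=8), 6(w=7), 7(w=4)
  6: 1(w=8), 2(w=3), 4(w=6), 5(w=7), 7(w=7)
  7: 2(w=8), 3(w=6), 5(w=4), 6(w=7)
  8: 1(w=1), 2(w=5), 3(w=5), 4(w=3)

Step 2: Apply Dijkstra's algorithm from vertex 8:
  Visit vertex 8 (distance=0)
    Update dist[1] = 1
    Update dist[2] = 5
    Update dist[3] = 5
    Update dist[4] = 3
  Visit vertex 1 (distance=1)
    Update dist[5] = 3
    Update dist[6] = 9
  Visit vertex 4 (distance=3)

Step 3: Shortest path: 8 -> 4
Total weight: 3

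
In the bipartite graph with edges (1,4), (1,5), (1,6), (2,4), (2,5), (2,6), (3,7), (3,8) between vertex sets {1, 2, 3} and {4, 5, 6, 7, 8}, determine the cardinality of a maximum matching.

Step 1: List the neighbors of each left vertex:
  1: 4, 5, 6
  2: 4, 5, 6
  3: 7, 8

Step 2: Greedily match left vertices, then look for augmenting paths:
  Match 1 -- 4
  Match 2 -- 5
  Match 3 -- 7
  No augmenting path remains.

Step 3: Verify this is maximum:
  Matching size 3 = min(|L|, |R|) = min(3, 5), which is an upper bound, so this matching is maximum.

Maximum matching: {(1,4), (2,5), (3,7)}
Size: 3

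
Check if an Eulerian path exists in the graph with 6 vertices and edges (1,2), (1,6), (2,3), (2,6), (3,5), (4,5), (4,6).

Step 1: Find the degree of each vertex:
  deg(1) = 2
  deg(2) = 3
  deg(3) = 2
  deg(4) = 2
  deg(5) = 2
  deg(6) = 3

Step 2: Count vertices with odd degree:
  Odd-degree vertices: 2, 6 (2 total)

Step 3: Apply Euler's theorem:
  - Eulerian circuit exists iff graph is connected and all vertices have even degree
  - Eulerian path exists iff graph is connected and has 0 or 2 odd-degree vertices

Graph is connected with exactly 2 odd-degree vertices (2, 6).
Eulerian path exists (starting and ending at the odd-degree vertices), but no Eulerian circuit.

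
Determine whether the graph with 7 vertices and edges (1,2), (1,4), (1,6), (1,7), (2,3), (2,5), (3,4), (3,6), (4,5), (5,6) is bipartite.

Step 1: Attempt 2-coloring using BFS:
  Start at vertex 1, assign color 0
  Color vertex 2 with color 1 (neighbor of 1)
  Color vertex 4 with color 1 (neighbor of 1)
  Color vertex 6 with color 1 (neighbor of 1)
  Color vertex 7 with color 1 (neighbor of 1)
  Color vertex 3 with color 0 (neighbor of 2)
  Color vertex 5 with color 0 (neighbor of 2)

Step 2: 2-coloring succeeded. No conflicts found.
  Set A (color 0): {1, 3, 5}
  Set B (color 1): {2, 4, 6, 7}

The graph is bipartite with partition {1, 3, 5}, {2, 4, 6, 7}.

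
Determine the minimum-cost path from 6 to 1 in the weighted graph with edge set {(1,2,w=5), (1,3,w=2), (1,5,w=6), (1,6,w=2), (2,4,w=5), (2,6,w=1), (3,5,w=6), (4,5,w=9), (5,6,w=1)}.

Step 1: Build adjacency list with weights:
  1: 2(w=5), 3(w=2), 5(w=6), 6(w=2)
  2: 1(w=5), 4(w=5), 6(w=1)
  3: 1(w=2), 5(w=6)
  4: 2(w=5), 5(w=9)
  5: 1(w=6), 3(w=6), 4(w=9), 6(w=1)
  6: 1(w=2), 2(w=1), 5(w=1)

Step 2: Apply Dijkstra's algorithm from vertex 6:
  Visit vertex 6 (distance=0)
    Update dist[1] = 2
    Update dist[2] = 1
    Update dist[5] = 1
  Visit vertex 2 (distance=1)
    Update dist[4] = 6
  Visit vertex 5 (distance=1)
    Update dist[3] = 7
  Visit vertex 1 (distance=2)
    Update dist[3] = 4

Step 3: Shortest path: 6 -> 1
Total weight: 2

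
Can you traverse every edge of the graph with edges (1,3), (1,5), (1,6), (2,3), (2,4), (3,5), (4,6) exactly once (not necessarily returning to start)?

Step 1: Find the degree of each vertex:
  deg(1) = 3
  deg(2) = 2
  deg(3) = 3
  deg(4) = 2
  deg(5) = 2
  deg(6) = 2

Step 2: Count vertices with odd degree:
  Odd-degree vertices: 1, 3 (2 total)

Step 3: Apply Euler's theorem:
  - Eulerian circuit exists iff graph is connected and all vertices have even degree
  - Eulerian path exists iff graph is connected and has 0 or 2 odd-degree vertices

Graph is connected with exactly 2 odd-degree vertices (1, 3).
Eulerian path exists (starting and ending at the odd-degree vertices), but no Eulerian circuit.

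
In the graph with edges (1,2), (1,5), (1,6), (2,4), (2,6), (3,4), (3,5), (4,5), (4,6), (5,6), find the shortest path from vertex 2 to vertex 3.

Step 1: Build adjacency list:
  1: 2, 5, 6
  2: 1, 4, 6
  3: 4, 5
  4: 2, 3, 5, 6
  5: 1, 3, 4, 6
  6: 1, 2, 4, 5

Step 2: BFS from vertex 2 to find shortest path to 3:
  vertex 1 reached at distance 1
  vertex 4 reached at distance 1
  vertex 6 reached at distance 1
  vertex 5 reached at distance 2
  vertex 3 reached at distance 2

Step 3: Shortest path: 2 -> 4 -> 3
Path length: 2 edges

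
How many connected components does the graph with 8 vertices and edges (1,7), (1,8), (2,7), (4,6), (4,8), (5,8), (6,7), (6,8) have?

Step 1: Build adjacency list from edges:
  1: 7, 8
  2: 7
  3: (none)
  4: 6, 8
  5: 8
  6: 4, 7, 8
  7: 1, 2, 6
  8: 1, 4, 5, 6

Step 2: Run BFS/DFS from vertex 1:
  Visited: {1, 7, 8, 2, 6, 4, 5}
  Reached 7 of 8 vertices

Step 3: Only 7 of 8 vertices reached. Graph is disconnected.
Connected components: {1, 2, 4, 5, 6, 7, 8}, {3}
Number of connected components: 2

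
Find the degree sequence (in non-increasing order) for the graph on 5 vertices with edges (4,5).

Step 1: Count edges incident to each vertex:
  deg(1) = 0 (neighbors: none)
  deg(2) = 0 (neighbors: none)
  deg(3) = 0 (neighbors: none)
  deg(4) = 1 (neighbors: 5)
  deg(5) = 1 (neighbors: 4)

Step 2: Sort degrees in non-increasing order:
  Degrees: [0, 0, 0, 1, 1] -> sorted: [1, 1, 0, 0, 0]

Degree sequence: [1, 1, 0, 0, 0]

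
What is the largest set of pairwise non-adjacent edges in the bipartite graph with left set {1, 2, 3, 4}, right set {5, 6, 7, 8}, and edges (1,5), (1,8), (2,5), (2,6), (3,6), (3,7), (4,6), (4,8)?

Step 1: List the neighbors of each left vertex:
  1: 5, 8
  2: 5, 6
  3: 6, 7
  4: 6, 8

Step 2: Greedily match left vertices, then look for augmenting paths:
  Match 1 -- 5
  Match 2 -- 6
  Match 3 -- 7
  Match 4 -- 8
  No augmenting path remains.

Step 3: Verify this is maximum:
  Matching size 4 = min(|L|, |R|) = min(4, 4), which is an upper bound, so this matching is maximum.

Maximum matching: {(1,5), (2,6), (3,7), (4,8)}
Size: 4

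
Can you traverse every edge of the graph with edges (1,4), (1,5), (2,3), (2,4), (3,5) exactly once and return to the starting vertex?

Step 1: Find the degree of each vertex:
  deg(1) = 2
  deg(2) = 2
  deg(3) = 2
  deg(4) = 2
  deg(5) = 2

Step 2: Count vertices with odd degree:
  All vertices have even degree (0 odd-degree vertices)

Step 3: Apply Euler's theorem:
  - Eulerian circuit exists iff graph is connected and all vertices have even degree
  - Eulerian path exists iff graph is connected and has 0 or 2 odd-degree vertices

Graph is connected with 0 odd-degree vertices.
Both Eulerian circuit and Eulerian path exist.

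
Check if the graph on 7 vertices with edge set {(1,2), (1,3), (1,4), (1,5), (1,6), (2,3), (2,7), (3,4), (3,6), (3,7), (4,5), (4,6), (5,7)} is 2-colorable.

Step 1: Attempt 2-coloring using BFS:
  Start at vertex 1, assign color 0
  Color vertex 2 with color 1 (neighbor of 1)
  Color vertex 3 with color 1 (neighbor of 1)
  Color vertex 4 with color 1 (neighbor of 1)
  Color vertex 5 with color 1 (neighbor of 1)
  Color vertex 6 with color 1 (neighbor of 1)

Step 2: Conflict found! Vertices 2 and 3 are adjacent but have the same color.
This means the graph contains an odd cycle.

The graph is NOT bipartite.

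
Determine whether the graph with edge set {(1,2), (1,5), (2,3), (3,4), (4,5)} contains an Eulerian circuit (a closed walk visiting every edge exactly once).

Step 1: Find the degree of each vertex:
  deg(1) = 2
  deg(2) = 2
  deg(3) = 2
  deg(4) = 2
  deg(5) = 2

Step 2: Count vertices with odd degree:
  All vertices have even degree (0 odd-degree vertices)

Step 3: Apply Euler's theorem:
  - Eulerian circuit exists iff graph is connected and all vertices have even degree
  - Eulerian path exists iff graph is connected and has 0 or 2 odd-degree vertices

Graph is connected with 0 odd-degree vertices.
Both Eulerian circuit and Eulerian path exist.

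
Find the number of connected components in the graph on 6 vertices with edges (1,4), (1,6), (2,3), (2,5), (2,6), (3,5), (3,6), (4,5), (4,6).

Step 1: Build adjacency list from edges:
  1: 4, 6
  2: 3, 5, 6
  3: 2, 5, 6
  4: 1, 5, 6
  5: 2, 3, 4
  6: 1, 2, 3, 4

Step 2: Run BFS/DFS from vertex 1:
  Visited: {1, 4, 6, 5, 2, 3}
  Reached 6 of 6 vertices

Step 3: All 6 vertices reached from vertex 1, so the graph is connected.
Number of connected components: 1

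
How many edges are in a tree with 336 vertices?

A tree on n vertices always has exactly n - 1 edges.
For n = 336: edges = 336 - 1 = 335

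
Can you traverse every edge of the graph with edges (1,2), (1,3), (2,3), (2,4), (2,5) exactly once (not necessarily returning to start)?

Step 1: Find the degree of each vertex:
  deg(1) = 2
  deg(2) = 4
  deg(3) = 2
  deg(4) = 1
  deg(5) = 1

Step 2: Count vertices with odd degree:
  Odd-degree vertices: 4, 5 (2 total)

Step 3: Apply Euler's theorem:
  - Eulerian circuit exists iff graph is connected and all vertices have even degree
  - Eulerian path exists iff graph is connected and has 0 or 2 odd-degree vertices

Graph is connected with exactly 2 odd-degree vertices (4, 5).
Eulerian path exists (starting and ending at the odd-degree vertices), but no Eulerian circuit.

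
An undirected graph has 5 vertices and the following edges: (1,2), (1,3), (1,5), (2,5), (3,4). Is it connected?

Step 1: Build adjacency list from edges:
  1: 2, 3, 5
  2: 1, 5
  3: 1, 4
  4: 3
  5: 1, 2

Step 2: Run BFS/DFS from vertex 1:
  Visited: {1, 2, 3, 5, 4}
  Reached 5 of 5 vertices

Step 3: All 5 vertices reached from vertex 1, so the graph is connected.
Answer: Yes, the graph is connected.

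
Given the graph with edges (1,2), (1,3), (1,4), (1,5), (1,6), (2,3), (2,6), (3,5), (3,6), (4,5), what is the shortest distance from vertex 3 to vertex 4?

Step 1: Build adjacency list:
  1: 2, 3, 4, 5, 6
  2: 1, 3, 6
  3: 1, 2, 5, 6
  4: 1, 5
  5: 1, 3, 4
  6: 1, 2, 3

Step 2: BFS from vertex 3 to find shortest path to 4:
  vertex 1 reached at distance 1
  vertex 2 reached at distance 1
  vertex 5 reached at distance 1
  vertex 6 reached at distance 1
  vertex 4 reached at distance 2

Step 3: Shortest path: 3 -> 1 -> 4
Path length: 2 edges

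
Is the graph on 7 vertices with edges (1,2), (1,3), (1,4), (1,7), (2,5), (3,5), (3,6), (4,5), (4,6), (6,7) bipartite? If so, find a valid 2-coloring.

Step 1: Attempt 2-coloring using BFS:
  Start at vertex 1, assign color 0
  Color vertex 2 with color 1 (neighbor of 1)
  Color vertex 3 with color 1 (neighbor of 1)
  Color vertex 4 with color 1 (neighbor of 1)
  Color vertex 7 with color 1 (neighbor of 1)
  Color vertex 5 with color 0 (neighbor of 2)
  Color vertex 6 with color 0 (neighbor of 3)

Step 2: 2-coloring succeeded. No conflicts found.
  Set A (color 0): {1, 5, 6}
  Set B (color 1): {2, 3, 4, 7}

The graph is bipartite with partition {1, 5, 6}, {2, 3, 4, 7}.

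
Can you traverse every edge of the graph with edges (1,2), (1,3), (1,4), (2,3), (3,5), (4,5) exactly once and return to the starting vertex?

Step 1: Find the degree of each vertex:
  deg(1) = 3
  deg(2) = 2
  deg(3) = 3
  deg(4) = 2
  deg(5) = 2

Step 2: Count vertices with odd degree:
  Odd-degree vertices: 1, 3 (2 total)

Step 3: Apply Euler's theorem:
  - Eulerian circuit exists iff graph is connected and all vertices have even degree
  - Eulerian path exists iff graph is connected and has 0 or 2 odd-degree vertices

Graph is connected with exactly 2 odd-degree vertices (1, 3).
Eulerian path exists (starting and ending at the odd-degree vertices), but no Eulerian circuit.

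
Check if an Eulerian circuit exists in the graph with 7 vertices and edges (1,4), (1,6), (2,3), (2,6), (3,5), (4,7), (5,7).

Step 1: Find the degree of each vertex:
  deg(1) = 2
  deg(2) = 2
  deg(3) = 2
  deg(4) = 2
  deg(5) = 2
  deg(6) = 2
  deg(7) = 2

Step 2: Count vertices with odd degree:
  All vertices have even degree (0 odd-degree vertices)

Step 3: Apply Euler's theorem:
  - Eulerian circuit exists iff graph is connected and all vertices have even degree
  - Eulerian path exists iff graph is connected and has 0 or 2 odd-degree vertices

Graph is connected with 0 odd-degree vertices.
Both Eulerian circuit and Eulerian path exist.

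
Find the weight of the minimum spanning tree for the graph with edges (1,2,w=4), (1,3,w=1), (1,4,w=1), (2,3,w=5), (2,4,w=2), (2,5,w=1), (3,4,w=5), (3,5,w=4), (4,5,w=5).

Apply Kruskal's algorithm (sort edges by weight, add if no cycle):

Sorted edges by weight:
  (1,3) w=1
  (1,4) w=1
  (2,5) w=1
  (2,4) w=2
  (1,2) w=4
  (3,5) w=4
  (2,3) w=5
  (3,4) w=5
  (4,5) w=5

Add edge (1,3) w=1 -- no cycle. Running total: 1
Add edge (1,4) w=1 -- no cycle. Running total: 2
Add edge (2,5) w=1 -- no cycle. Running total: 3
Add edge (2,4) w=2 -- no cycle. Running total: 5

MST edges: (1,3,w=1), (1,4,w=1), (2,5,w=1), (2,4,w=2)
Total MST weight: 1 + 1 + 1 + 2 = 5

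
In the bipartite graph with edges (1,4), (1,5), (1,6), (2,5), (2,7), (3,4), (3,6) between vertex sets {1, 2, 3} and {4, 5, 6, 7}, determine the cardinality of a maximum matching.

Step 1: List the neighbors of each left vertex:
  1: 4, 5, 6
  2: 5, 7
  3: 4, 6

Step 2: Greedily match left vertices, then look for augmenting paths:
  Match 1 -- 4
  Match 2 -- 5
  Match 3 -- 6
  No augmenting path remains.

Step 3: Verify this is maximum:
  Matching size 3 = min(|L|, |R|) = min(3, 4), which is an upper bound, so this matching is maximum.

Maximum matching: {(1,4), (2,5), (3,6)}
Size: 3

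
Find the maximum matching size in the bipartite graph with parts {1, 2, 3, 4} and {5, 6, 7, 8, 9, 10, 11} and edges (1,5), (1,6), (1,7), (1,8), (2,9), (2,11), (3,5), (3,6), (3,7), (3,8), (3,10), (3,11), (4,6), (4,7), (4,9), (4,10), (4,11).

Step 1: List the neighbors of each left vertex:
  1: 5, 6, 7, 8
  2: 9, 11
  3: 5, 6, 7, 8, 10, 11
  4: 6, 7, 9, 10, 11

Step 2: Greedily match left vertices, then look for augmenting paths:
  Match 1 -- 5
  Match 2 -- 9
  Match 3 -- 6
  Match 4 -- 7
  No augmenting path remains.

Step 3: Verify this is maximum:
  Matching size 4 = min(|L|, |R|) = min(4, 7), which is an upper bound, so this matching is maximum.

Maximum matching: {(1,5), (2,9), (3,6), (4,7)}
Size: 4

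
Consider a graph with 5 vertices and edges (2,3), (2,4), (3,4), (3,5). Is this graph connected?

Step 1: Build adjacency list from edges:
  1: (none)
  2: 3, 4
  3: 2, 4, 5
  4: 2, 3
  5: 3

Step 2: Run BFS/DFS from vertex 1:
  Visited: {1}
  Reached 1 of 5 vertices

Step 3: Only 1 of 5 vertices reached. Graph is disconnected.
Connected components: {1}, {2, 3, 4, 5}
Answer: No, the graph is not connected (2 components).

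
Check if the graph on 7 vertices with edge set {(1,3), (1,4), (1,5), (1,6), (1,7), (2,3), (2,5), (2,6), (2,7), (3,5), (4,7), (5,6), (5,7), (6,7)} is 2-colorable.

Step 1: Attempt 2-coloring using BFS:
  Start at vertex 1, assign color 0
  Color vertex 3 with color 1 (neighbor of 1)
  Color vertex 4 with color 1 (neighbor of 1)
  Color vertex 5 with color 1 (neighbor of 1)
  Color vertex 6 with color 1 (neighbor of 1)
  Color vertex 7 with color 1 (neighbor of 1)
  Color vertex 2 with color 0 (neighbor of 3)

Step 2: Conflict found! Vertices 3 and 5 are adjacent but have the same color.
This means the graph contains an odd cycle.

The graph is NOT bipartite.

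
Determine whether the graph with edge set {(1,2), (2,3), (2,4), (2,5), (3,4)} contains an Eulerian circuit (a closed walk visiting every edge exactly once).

Step 1: Find the degree of each vertex:
  deg(1) = 1
  deg(2) = 4
  deg(3) = 2
  deg(4) = 2
  deg(5) = 1

Step 2: Count vertices with odd degree:
  Odd-degree vertices: 1, 5 (2 total)

Step 3: Apply Euler's theorem:
  - Eulerian circuit exists iff graph is connected and all vertices have even degree
  - Eulerian path exists iff graph is connected and has 0 or 2 odd-degree vertices

Graph is connected with exactly 2 odd-degree vertices (1, 5).
Eulerian path exists (starting and ending at the odd-degree vertices), but no Eulerian circuit.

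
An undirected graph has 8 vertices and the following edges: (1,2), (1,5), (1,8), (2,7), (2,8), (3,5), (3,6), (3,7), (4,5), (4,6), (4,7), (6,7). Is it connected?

Step 1: Build adjacency list from edges:
  1: 2, 5, 8
  2: 1, 7, 8
  3: 5, 6, 7
  4: 5, 6, 7
  5: 1, 3, 4
  6: 3, 4, 7
  7: 2, 3, 4, 6
  8: 1, 2

Step 2: Run BFS/DFS from vertex 1:
  Visited: {1, 2, 5, 8, 7, 3, 4, 6}
  Reached 8 of 8 vertices

Step 3: All 8 vertices reached from vertex 1, so the graph is connected.
Answer: Yes, the graph is connected.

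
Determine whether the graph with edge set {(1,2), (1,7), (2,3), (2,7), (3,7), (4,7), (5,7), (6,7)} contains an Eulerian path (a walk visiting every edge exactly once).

Step 1: Find the degree of each vertex:
  deg(1) = 2
  deg(2) = 3
  deg(3) = 2
  deg(4) = 1
  deg(5) = 1
  deg(6) = 1
  deg(7) = 6

Step 2: Count vertices with odd degree:
  Odd-degree vertices: 2, 4, 5, 6 (4 total)

Step 3: Apply Euler's theorem:
  - Eulerian circuit exists iff graph is connected and all vertices have even degree
  - Eulerian path exists iff graph is connected and has 0 or 2 odd-degree vertices

Graph has 4 odd-degree vertices (need 0 or 2).
Neither Eulerian path nor Eulerian circuit exists.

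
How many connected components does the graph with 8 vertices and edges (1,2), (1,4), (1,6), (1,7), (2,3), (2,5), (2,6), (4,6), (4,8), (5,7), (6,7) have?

Step 1: Build adjacency list from edges:
  1: 2, 4, 6, 7
  2: 1, 3, 5, 6
  3: 2
  4: 1, 6, 8
  5: 2, 7
  6: 1, 2, 4, 7
  7: 1, 5, 6
  8: 4

Step 2: Run BFS/DFS from vertex 1:
  Visited: {1, 2, 4, 6, 7, 3, 5, 8}
  Reached 8 of 8 vertices

Step 3: All 8 vertices reached from vertex 1, so the graph is connected.
Number of connected components: 1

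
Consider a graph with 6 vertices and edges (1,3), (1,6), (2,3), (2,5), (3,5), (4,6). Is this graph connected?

Step 1: Build adjacency list from edges:
  1: 3, 6
  2: 3, 5
  3: 1, 2, 5
  4: 6
  5: 2, 3
  6: 1, 4

Step 2: Run BFS/DFS from vertex 1:
  Visited: {1, 3, 6, 2, 5, 4}
  Reached 6 of 6 vertices

Step 3: All 6 vertices reached from vertex 1, so the graph is connected.
Answer: Yes, the graph is connected.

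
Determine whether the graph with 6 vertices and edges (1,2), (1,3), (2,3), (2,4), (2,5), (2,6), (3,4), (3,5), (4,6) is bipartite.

Step 1: Attempt 2-coloring using BFS:
  Start at vertex 1, assign color 0
  Color vertex 2 with color 1 (neighbor of 1)
  Color vertex 3 with color 1 (neighbor of 1)

Step 2: Conflict found! Vertices 2 and 3 are adjacent but have the same color.
This means the graph contains an odd cycle.

The graph is NOT bipartite.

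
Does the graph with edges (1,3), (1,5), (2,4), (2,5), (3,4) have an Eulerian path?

Step 1: Find the degree of each vertex:
  deg(1) = 2
  deg(2) = 2
  deg(3) = 2
  deg(4) = 2
  deg(5) = 2

Step 2: Count vertices with odd degree:
  All vertices have even degree (0 odd-degree vertices)

Step 3: Apply Euler's theorem:
  - Eulerian circuit exists iff graph is connected and all vertices have even degree
  - Eulerian path exists iff graph is connected and has 0 or 2 odd-degree vertices

Graph is connected with 0 odd-degree vertices.
Both Eulerian circuit and Eulerian path exist.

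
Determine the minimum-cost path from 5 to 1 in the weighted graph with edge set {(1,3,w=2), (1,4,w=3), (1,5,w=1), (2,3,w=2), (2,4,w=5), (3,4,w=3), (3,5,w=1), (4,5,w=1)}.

Step 1: Build adjacency list with weights:
  1: 3(w=2), 4(w=3), 5(w=1)
  2: 3(w=2), 4(w=5)
  3: 1(w=2), 2(w=2), 4(w=3), 5(w=1)
  4: 1(w=3), 2(w=5), 3(w=3), 5(w=1)
  5: 1(w=1), 3(w=1), 4(w=1)

Step 2: Apply Dijkstra's algorithm from vertex 5:
  Visit vertex 5 (distance=0)
    Update dist[1] = 1
    Update dist[3] = 1
    Update dist[4] = 1
  Visit vertex 1 (distance=1)

Step 3: Shortest path: 5 -> 1
Total weight: 1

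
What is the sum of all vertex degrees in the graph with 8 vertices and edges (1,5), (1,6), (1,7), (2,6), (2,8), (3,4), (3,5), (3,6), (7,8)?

Step 1: Count edges incident to each vertex:
  deg(1) = 3 (neighbors: 5, 6, 7)
  deg(2) = 2 (neighbors: 6, 8)
  deg(3) = 3 (neighbors: 4, 5, 6)
  deg(4) = 1 (neighbors: 3)
  deg(5) = 2 (neighbors: 1, 3)
  deg(6) = 3 (neighbors: 1, 2, 3)
  deg(7) = 2 (neighbors: 1, 8)
  deg(8) = 2 (neighbors: 2, 7)

Step 2: Sum all degrees:
  3 + 2 + 3 + 1 + 2 + 3 + 2 + 2 = 18

Verification: sum of degrees = 2 * |E| = 2 * 9 = 18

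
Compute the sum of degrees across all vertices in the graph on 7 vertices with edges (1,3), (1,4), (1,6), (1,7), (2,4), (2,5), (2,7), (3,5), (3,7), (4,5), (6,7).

Step 1: Count edges incident to each vertex:
  deg(1) = 4 (neighbors: 3, 4, 6, 7)
  deg(2) = 3 (neighbors: 4, 5, 7)
  deg(3) = 3 (neighbors: 1, 5, 7)
  deg(4) = 3 (neighbors: 1, 2, 5)
  deg(5) = 3 (neighbors: 2, 3, 4)
  deg(6) = 2 (neighbors: 1, 7)
  deg(7) = 4 (neighbors: 1, 2, 3, 6)

Step 2: Sum all degrees:
  4 + 3 + 3 + 3 + 3 + 2 + 4 = 22

Verification: sum of degrees = 2 * |E| = 2 * 11 = 22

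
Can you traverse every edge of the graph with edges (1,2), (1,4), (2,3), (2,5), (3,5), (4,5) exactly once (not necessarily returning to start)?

Step 1: Find the degree of each vertex:
  deg(1) = 2
  deg(2) = 3
  deg(3) = 2
  deg(4) = 2
  deg(5) = 3

Step 2: Count vertices with odd degree:
  Odd-degree vertices: 2, 5 (2 total)

Step 3: Apply Euler's theorem:
  - Eulerian circuit exists iff graph is connected and all vertices have even degree
  - Eulerian path exists iff graph is connected and has 0 or 2 odd-degree vertices

Graph is connected with exactly 2 odd-degree vertices (2, 5).
Eulerian path exists (starting and ending at the odd-degree vertices), but no Eulerian circuit.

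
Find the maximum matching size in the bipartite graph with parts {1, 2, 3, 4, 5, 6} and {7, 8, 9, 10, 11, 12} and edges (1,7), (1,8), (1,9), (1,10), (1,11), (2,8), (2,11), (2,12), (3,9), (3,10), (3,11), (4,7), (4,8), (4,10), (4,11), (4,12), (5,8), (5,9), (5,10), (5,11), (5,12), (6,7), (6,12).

Step 1: List the neighbors of each left vertex:
  1: 7, 8, 9, 10, 11
  2: 8, 11, 12
  3: 9, 10, 11
  4: 7, 8, 10, 11, 12
  5: 8, 9, 10, 11, 12
  6: 7, 12

Step 2: Greedily match left vertices, then look for augmenting paths:
  Match 1 -- 7
  Match 2 -- 8
  Match 3 -- 9
  Match 4 -- 10
  Match 5 -- 11
  Match 6 -- 12
  No augmenting path remains.

Step 3: Verify this is maximum:
  Matching size 6 = min(|L|, |R|) = min(6, 6), which is an upper bound, so this matching is maximum.

Maximum matching: {(1,7), (2,8), (3,9), (4,10), (5,11), (6,12)}
Size: 6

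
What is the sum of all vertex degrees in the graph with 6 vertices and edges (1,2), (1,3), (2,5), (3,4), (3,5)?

Step 1: Count edges incident to each vertex:
  deg(1) = 2 (neighbors: 2, 3)
  deg(2) = 2 (neighbors: 1, 5)
  deg(3) = 3 (neighbors: 1, 4, 5)
  deg(4) = 1 (neighbors: 3)
  deg(5) = 2 (neighbors: 2, 3)
  deg(6) = 0 (neighbors: none)

Step 2: Sum all degrees:
  2 + 2 + 3 + 1 + 2 + 0 = 10

Verification: sum of degrees = 2 * |E| = 2 * 5 = 10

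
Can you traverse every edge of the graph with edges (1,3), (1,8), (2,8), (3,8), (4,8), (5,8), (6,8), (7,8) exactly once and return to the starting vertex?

Step 1: Find the degree of each vertex:
  deg(1) = 2
  deg(2) = 1
  deg(3) = 2
  deg(4) = 1
  deg(5) = 1
  deg(6) = 1
  deg(7) = 1
  deg(8) = 7

Step 2: Count vertices with odd degree:
  Odd-degree vertices: 2, 4, 5, 6, 7, 8 (6 total)

Step 3: Apply Euler's theorem:
  - Eulerian circuit exists iff graph is connected and all vertices have even degree
  - Eulerian path exists iff graph is connected and has 0 or 2 odd-degree vertices

Graph has 6 odd-degree vertices (need 0 or 2).
Neither Eulerian path nor Eulerian circuit exists.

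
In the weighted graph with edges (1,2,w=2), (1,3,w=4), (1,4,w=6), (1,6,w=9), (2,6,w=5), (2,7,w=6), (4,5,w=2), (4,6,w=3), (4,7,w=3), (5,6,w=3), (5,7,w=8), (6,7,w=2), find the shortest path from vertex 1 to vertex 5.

Step 1: Build adjacency list with weights:
  1: 2(w=2), 3(w=4), 4(w=6), 6(w=9)
  2: 1(w=2), 6(w=5), 7(w=6)
  3: 1(w=4)
  4: 1(w=6), 5(w=2), 6(w=3), 7(w=3)
  5: 4(w=2), 6(w=3), 7(w=8)
  6: 1(w=9), 2(w=5), 4(w=3), 5(w=3), 7(w=2)
  7: 2(w=6), 4(w=3), 5(w=8), 6(w=2)

Step 2: Apply Dijkstra's algorithm from vertex 1:
  Visit vertex 1 (distance=0)
    Update dist[2] = 2
    Update dist[3] = 4
    Update dist[4] = 6
    Update dist[6] = 9
  Visit vertex 2 (distance=2)
    Update dist[6] = 7
    Update dist[7] = 8
  Visit vertex 3 (distance=4)
  Visit vertex 4 (distance=6)
    Update dist[5] = 8
  Visit vertex 6 (distance=7)
  Visit vertex 5 (distance=8)

Step 3: Shortest path: 1 -> 4 -> 5
Total weight: 6 + 2 = 8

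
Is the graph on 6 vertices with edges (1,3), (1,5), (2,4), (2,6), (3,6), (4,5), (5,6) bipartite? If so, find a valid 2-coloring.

Step 1: Attempt 2-coloring using BFS:
  Start at vertex 1, assign color 0
  Color vertex 3 with color 1 (neighbor of 1)
  Color vertex 5 with color 1 (neighbor of 1)
  Color vertex 6 with color 0 (neighbor of 3)
  Color vertex 4 with color 0 (neighbor of 5)
  Color vertex 2 with color 1 (neighbor of 6)

Step 2: 2-coloring succeeded. No conflicts found.
  Set A (color 0): {1, 4, 6}
  Set B (color 1): {2, 3, 5}

The graph is bipartite with partition {1, 4, 6}, {2, 3, 5}.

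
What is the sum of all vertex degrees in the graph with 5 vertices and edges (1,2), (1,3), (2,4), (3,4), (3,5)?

Step 1: Count edges incident to each vertex:
  deg(1) = 2 (neighbors: 2, 3)
  deg(2) = 2 (neighbors: 1, 4)
  deg(3) = 3 (neighbors: 1, 4, 5)
  deg(4) = 2 (neighbors: 2, 3)
  deg(5) = 1 (neighbors: 3)

Step 2: Sum all degrees:
  2 + 2 + 3 + 2 + 1 = 10

Verification: sum of degrees = 2 * |E| = 2 * 5 = 10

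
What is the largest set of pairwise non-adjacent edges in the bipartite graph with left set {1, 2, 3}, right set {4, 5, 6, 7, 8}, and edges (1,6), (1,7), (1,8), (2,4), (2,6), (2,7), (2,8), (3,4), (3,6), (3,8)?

Step 1: List the neighbors of each left vertex:
  1: 6, 7, 8
  2: 4, 6, 7, 8
  3: 4, 6, 8

Step 2: Greedily match left vertices, then look for augmenting paths:
  Match 1 -- 6
  Match 2 -- 4
  Match 3 -- 8
  No augmenting path remains.

Step 3: Verify this is maximum:
  Matching size 3 = min(|L|, |R|) = min(3, 5), which is an upper bound, so this matching is maximum.

Maximum matching: {(1,6), (2,4), (3,8)}
Size: 3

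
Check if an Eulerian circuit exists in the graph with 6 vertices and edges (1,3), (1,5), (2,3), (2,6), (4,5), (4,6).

Step 1: Find the degree of each vertex:
  deg(1) = 2
  deg(2) = 2
  deg(3) = 2
  deg(4) = 2
  deg(5) = 2
  deg(6) = 2

Step 2: Count vertices with odd degree:
  All vertices have even degree (0 odd-degree vertices)

Step 3: Apply Euler's theorem:
  - Eulerian circuit exists iff graph is connected and all vertices have even degree
  - Eulerian path exists iff graph is connected and has 0 or 2 odd-degree vertices

Graph is connected with 0 odd-degree vertices.
Both Eulerian circuit and Eulerian path exist.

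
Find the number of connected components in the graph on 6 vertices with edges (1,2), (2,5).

Step 1: Build adjacency list from edges:
  1: 2
  2: 1, 5
  3: (none)
  4: (none)
  5: 2
  6: (none)

Step 2: Run BFS/DFS from vertex 1:
  Visited: {1, 2, 5}
  Reached 3 of 6 vertices

Step 3: Only 3 of 6 vertices reached. Graph is disconnected.
Connected components: {1, 2, 5}, {3}, {4}, {6}
Number of connected components: 4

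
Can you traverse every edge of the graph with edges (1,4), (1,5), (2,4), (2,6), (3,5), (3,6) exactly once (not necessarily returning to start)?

Step 1: Find the degree of each vertex:
  deg(1) = 2
  deg(2) = 2
  deg(3) = 2
  deg(4) = 2
  deg(5) = 2
  deg(6) = 2

Step 2: Count vertices with odd degree:
  All vertices have even degree (0 odd-degree vertices)

Step 3: Apply Euler's theorem:
  - Eulerian circuit exists iff graph is connected and all vertices have even degree
  - Eulerian path exists iff graph is connected and has 0 or 2 odd-degree vertices

Graph is connected with 0 odd-degree vertices.
Both Eulerian circuit and Eulerian path exist.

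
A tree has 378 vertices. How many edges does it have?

A tree on n vertices always has exactly n - 1 edges.
For n = 378: edges = 378 - 1 = 377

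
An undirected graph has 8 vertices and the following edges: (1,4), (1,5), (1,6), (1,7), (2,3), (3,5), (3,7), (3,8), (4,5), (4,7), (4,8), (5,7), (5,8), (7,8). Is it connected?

Step 1: Build adjacency list from edges:
  1: 4, 5, 6, 7
  2: 3
  3: 2, 5, 7, 8
  4: 1, 5, 7, 8
  5: 1, 3, 4, 7, 8
  6: 1
  7: 1, 3, 4, 5, 8
  8: 3, 4, 5, 7

Step 2: Run BFS/DFS from vertex 1:
  Visited: {1, 4, 5, 6, 7, 8, 3, 2}
  Reached 8 of 8 vertices

Step 3: All 8 vertices reached from vertex 1, so the graph is connected.
Answer: Yes, the graph is connected.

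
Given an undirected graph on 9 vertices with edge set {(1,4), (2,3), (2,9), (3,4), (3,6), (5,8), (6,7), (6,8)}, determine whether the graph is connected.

Step 1: Build adjacency list from edges:
  1: 4
  2: 3, 9
  3: 2, 4, 6
  4: 1, 3
  5: 8
  6: 3, 7, 8
  7: 6
  8: 5, 6
  9: 2

Step 2: Run BFS/DFS from vertex 1:
  Visited: {1, 4, 3, 2, 6, 9, 7, 8, 5}
  Reached 9 of 9 vertices

Step 3: All 9 vertices reached from vertex 1, so the graph is connected.
Answer: Yes, the graph is connected.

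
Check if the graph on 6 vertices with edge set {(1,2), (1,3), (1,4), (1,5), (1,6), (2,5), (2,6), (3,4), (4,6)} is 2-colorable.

Step 1: Attempt 2-coloring using BFS:
  Start at vertex 1, assign color 0
  Color vertex 2 with color 1 (neighbor of 1)
  Color vertex 3 with color 1 (neighbor of 1)
  Color vertex 4 with color 1 (neighbor of 1)
  Color vertex 5 with color 1 (neighbor of 1)
  Color vertex 6 with color 1 (neighbor of 1)

Step 2: Conflict found! Vertices 2 and 5 are adjacent but have the same color.
This means the graph contains an odd cycle.

The graph is NOT bipartite.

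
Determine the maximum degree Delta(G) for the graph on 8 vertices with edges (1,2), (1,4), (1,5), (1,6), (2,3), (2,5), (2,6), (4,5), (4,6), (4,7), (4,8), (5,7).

Step 1: Count edges incident to each vertex:
  deg(1) = 4 (neighbors: 2, 4, 5, 6)
  deg(2) = 4 (neighbors: 1, 3, 5, 6)
  deg(3) = 1 (neighbors: 2)
  deg(4) = 5 (neighbors: 1, 5, 6, 7, 8)
  deg(5) = 4 (neighbors: 1, 2, 4, 7)
  deg(6) = 3 (neighbors: 1, 2, 4)
  deg(7) = 2 (neighbors: 4, 5)
  deg(8) = 1 (neighbors: 4)

Step 2: Find maximum:
  max(4, 4, 1, 5, 4, 3, 2, 1) = 5 (vertex 4)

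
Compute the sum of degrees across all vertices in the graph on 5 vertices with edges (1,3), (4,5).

Step 1: Count edges incident to each vertex:
  deg(1) = 1 (neighbors: 3)
  deg(2) = 0 (neighbors: none)
  deg(3) = 1 (neighbors: 1)
  deg(4) = 1 (neighbors: 5)
  deg(5) = 1 (neighbors: 4)

Step 2: Sum all degrees:
  1 + 0 + 1 + 1 + 1 = 4

Verification: sum of degrees = 2 * |E| = 2 * 2 = 4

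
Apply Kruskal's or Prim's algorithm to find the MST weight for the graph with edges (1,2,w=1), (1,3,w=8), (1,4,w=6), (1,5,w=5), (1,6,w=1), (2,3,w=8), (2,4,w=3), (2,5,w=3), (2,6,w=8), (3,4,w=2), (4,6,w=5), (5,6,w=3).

Apply Kruskal's algorithm (sort edges by weight, add if no cycle):

Sorted edges by weight:
  (1,2) w=1
  (1,6) w=1
  (3,4) w=2
  (2,4) w=3
  (2,5) w=3
  (5,6) w=3
  (1,5) w=5
  (4,6) w=5
  (1,4) w=6
  (1,3) w=8
  (2,3) w=8
  (2,6) w=8

Add edge (1,2) w=1 -- no cycle. Running total: 1
Add edge (1,6) w=1 -- no cycle. Running total: 2
Add edge (3,4) w=2 -- no cycle. Running total: 4
Add edge (2,4) w=3 -- no cycle. Running total: 7
Add edge (2,5) w=3 -- no cycle. Running total: 10

MST edges: (1,2,w=1), (1,6,w=1), (3,4,w=2), (2,4,w=3), (2,5,w=3)
Total MST weight: 1 + 1 + 2 + 3 + 3 = 10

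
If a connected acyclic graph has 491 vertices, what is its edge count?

A tree on n vertices always has exactly n - 1 edges.
For n = 491: edges = 491 - 1 = 490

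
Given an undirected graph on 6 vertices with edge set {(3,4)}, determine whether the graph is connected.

Step 1: Build adjacency list from edges:
  1: (none)
  2: (none)
  3: 4
  4: 3
  5: (none)
  6: (none)

Step 2: Run BFS/DFS from vertex 1:
  Visited: {1}
  Reached 1 of 6 vertices

Step 3: Only 1 of 6 vertices reached. Graph is disconnected.
Connected components: {1}, {2}, {3, 4}, {5}, {6}
Answer: No, the graph is not connected (5 components).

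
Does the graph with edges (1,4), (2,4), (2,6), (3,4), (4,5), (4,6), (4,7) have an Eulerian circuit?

Step 1: Find the degree of each vertex:
  deg(1) = 1
  deg(2) = 2
  deg(3) = 1
  deg(4) = 6
  deg(5) = 1
  deg(6) = 2
  deg(7) = 1

Step 2: Count vertices with odd degree:
  Odd-degree vertices: 1, 3, 5, 7 (4 total)

Step 3: Apply Euler's theorem:
  - Eulerian circuit exists iff graph is connected and all vertices have even degree
  - Eulerian path exists iff graph is connected and has 0 or 2 odd-degree vertices

Graph has 4 odd-degree vertices (need 0 or 2).
Neither Eulerian path nor Eulerian circuit exists.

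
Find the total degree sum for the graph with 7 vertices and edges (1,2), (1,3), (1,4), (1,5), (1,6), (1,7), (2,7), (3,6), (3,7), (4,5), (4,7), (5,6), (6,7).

Step 1: Count edges incident to each vertex:
  deg(1) = 6 (neighbors: 2, 3, 4, 5, 6, 7)
  deg(2) = 2 (neighbors: 1, 7)
  deg(3) = 3 (neighbors: 1, 6, 7)
  deg(4) = 3 (neighbors: 1, 5, 7)
  deg(5) = 3 (neighbors: 1, 4, 6)
  deg(6) = 4 (neighbors: 1, 3, 5, 7)
  deg(7) = 5 (neighbors: 1, 2, 3, 4, 6)

Step 2: Sum all degrees:
  6 + 2 + 3 + 3 + 3 + 4 + 5 = 26

Verification: sum of degrees = 2 * |E| = 2 * 13 = 26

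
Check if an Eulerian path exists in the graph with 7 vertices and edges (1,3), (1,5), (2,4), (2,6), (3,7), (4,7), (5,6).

Step 1: Find the degree of each vertex:
  deg(1) = 2
  deg(2) = 2
  deg(3) = 2
  deg(4) = 2
  deg(5) = 2
  deg(6) = 2
  deg(7) = 2

Step 2: Count vertices with odd degree:
  All vertices have even degree (0 odd-degree vertices)

Step 3: Apply Euler's theorem:
  - Eulerian circuit exists iff graph is connected and all vertices have even degree
  - Eulerian path exists iff graph is connected and has 0 or 2 odd-degree vertices

Graph is connected with 0 odd-degree vertices.
Both Eulerian circuit and Eulerian path exist.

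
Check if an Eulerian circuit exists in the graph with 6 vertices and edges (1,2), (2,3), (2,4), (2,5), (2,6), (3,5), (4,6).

Step 1: Find the degree of each vertex:
  deg(1) = 1
  deg(2) = 5
  deg(3) = 2
  deg(4) = 2
  deg(5) = 2
  deg(6) = 2

Step 2: Count vertices with odd degree:
  Odd-degree vertices: 1, 2 (2 total)

Step 3: Apply Euler's theorem:
  - Eulerian circuit exists iff graph is connected and all vertices have even degree
  - Eulerian path exists iff graph is connected and has 0 or 2 odd-degree vertices

Graph is connected with exactly 2 odd-degree vertices (1, 2).
Eulerian path exists (starting and ending at the odd-degree vertices), but no Eulerian circuit.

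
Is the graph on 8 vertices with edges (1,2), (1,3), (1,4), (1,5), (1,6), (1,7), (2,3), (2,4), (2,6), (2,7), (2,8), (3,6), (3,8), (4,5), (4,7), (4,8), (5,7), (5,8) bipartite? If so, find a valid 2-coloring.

Step 1: Attempt 2-coloring using BFS:
  Start at vertex 1, assign color 0
  Color vertex 2 with color 1 (neighbor of 1)
  Color vertex 3 with color 1 (neighbor of 1)
  Color vertex 4 with color 1 (neighbor of 1)
  Color vertex 5 with color 1 (neighbor of 1)
  Color vertex 6 with color 1 (neighbor of 1)
  Color vertex 7 with color 1 (neighbor of 1)

Step 2: Conflict found! Vertices 2 and 3 are adjacent but have the same color.
This means the graph contains an odd cycle.

The graph is NOT bipartite.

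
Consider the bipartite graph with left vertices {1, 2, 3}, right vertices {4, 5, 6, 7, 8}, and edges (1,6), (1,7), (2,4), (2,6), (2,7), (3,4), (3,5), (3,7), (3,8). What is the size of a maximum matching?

Step 1: List the neighbors of each left vertex:
  1: 6, 7
  2: 4, 6, 7
  3: 4, 5, 7, 8

Step 2: Greedily match left vertices, then look for augmenting paths:
  Match 1 -- 6
  Match 2 -- 4
  Match 3 -- 5
  No augmenting path remains.

Step 3: Verify this is maximum:
  Matching size 3 = min(|L|, |R|) = min(3, 5), which is an upper bound, so this matching is maximum.

Maximum matching: {(1,6), (2,4), (3,5)}
Size: 3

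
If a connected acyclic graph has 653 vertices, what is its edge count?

A tree on n vertices always has exactly n - 1 edges.
For n = 653: edges = 653 - 1 = 652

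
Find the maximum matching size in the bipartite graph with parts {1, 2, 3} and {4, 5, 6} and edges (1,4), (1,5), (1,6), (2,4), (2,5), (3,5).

Step 1: List the neighbors of each left vertex:
  1: 4, 5, 6
  2: 4, 5
  3: 5

Step 2: Greedily match left vertices, then look for augmenting paths:
  Match 1 -- 6
  Match 2 -- 4
  Match 3 -- 5
  No augmenting path remains.

Step 3: Verify this is maximum:
  Matching size 3 = min(|L|, |R|) = min(3, 3), which is an upper bound, so this matching is maximum.

Maximum matching: {(1,6), (2,4), (3,5)}
Size: 3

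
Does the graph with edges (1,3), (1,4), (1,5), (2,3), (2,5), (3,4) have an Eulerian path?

Step 1: Find the degree of each vertex:
  deg(1) = 3
  deg(2) = 2
  deg(3) = 3
  deg(4) = 2
  deg(5) = 2

Step 2: Count vertices with odd degree:
  Odd-degree vertices: 1, 3 (2 total)

Step 3: Apply Euler's theorem:
  - Eulerian circuit exists iff graph is connected and all vertices have even degree
  - Eulerian path exists iff graph is connected and has 0 or 2 odd-degree vertices

Graph is connected with exactly 2 odd-degree vertices (1, 3).
Eulerian path exists (starting and ending at the odd-degree vertices), but no Eulerian circuit.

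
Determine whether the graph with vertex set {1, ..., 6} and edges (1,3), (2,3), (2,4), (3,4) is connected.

Step 1: Build adjacency list from edges:
  1: 3
  2: 3, 4
  3: 1, 2, 4
  4: 2, 3
  5: (none)
  6: (none)

Step 2: Run BFS/DFS from vertex 1:
  Visited: {1, 3, 2, 4}
  Reached 4 of 6 vertices

Step 3: Only 4 of 6 vertices reached. Graph is disconnected.
Connected components: {1, 2, 3, 4}, {5}, {6}
Answer: No, the graph is not connected (3 components).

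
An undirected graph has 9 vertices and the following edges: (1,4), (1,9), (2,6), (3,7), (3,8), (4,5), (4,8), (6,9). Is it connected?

Step 1: Build adjacency list from edges:
  1: 4, 9
  2: 6
  3: 7, 8
  4: 1, 5, 8
  5: 4
  6: 2, 9
  7: 3
  8: 3, 4
  9: 1, 6

Step 2: Run BFS/DFS from vertex 1:
  Visited: {1, 4, 9, 5, 8, 6, 3, 2, 7}
  Reached 9 of 9 vertices

Step 3: All 9 vertices reached from vertex 1, so the graph is connected.
Answer: Yes, the graph is connected.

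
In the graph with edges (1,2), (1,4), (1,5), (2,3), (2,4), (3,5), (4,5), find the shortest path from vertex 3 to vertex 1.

Step 1: Build adjacency list:
  1: 2, 4, 5
  2: 1, 3, 4
  3: 2, 5
  4: 1, 2, 5
  5: 1, 3, 4

Step 2: BFS from vertex 3 to find shortest path to 1:
  vertex 2 reached at distance 1
  vertex 5 reached at distance 1
  vertex 1 reached at distance 2

Step 3: Shortest path: 3 -> 2 -> 1
Path length: 2 edges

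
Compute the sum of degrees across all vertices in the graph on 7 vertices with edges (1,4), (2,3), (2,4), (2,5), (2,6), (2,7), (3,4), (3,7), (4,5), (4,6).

Step 1: Count edges incident to each vertex:
  deg(1) = 1 (neighbors: 4)
  deg(2) = 5 (neighbors: 3, 4, 5, 6, 7)
  deg(3) = 3 (neighbors: 2, 4, 7)
  deg(4) = 5 (neighbors: 1, 2, 3, 5, 6)
  deg(5) = 2 (neighbors: 2, 4)
  deg(6) = 2 (neighbors: 2, 4)
  deg(7) = 2 (neighbors: 2, 3)

Step 2: Sum all degrees:
  1 + 5 + 3 + 5 + 2 + 2 + 2 = 20

Verification: sum of degrees = 2 * |E| = 2 * 10 = 20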